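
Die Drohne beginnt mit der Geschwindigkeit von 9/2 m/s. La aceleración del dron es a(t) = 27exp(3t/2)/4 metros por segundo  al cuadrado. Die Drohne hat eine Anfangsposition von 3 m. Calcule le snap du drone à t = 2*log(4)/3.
Nous devons dériver notre équation de l'accélération a(t) = 27·exp(3·t/2)/4 2 fois. La dérivée de l'accélération donne le jerk: j(t) = 81·exp(3·t/2)/8. En prenant d/dt de j(t), nous trouvons s(t) = 243·exp(3·t/2)/16. En utilisant s(t) = 243·exp(3·t/2)/16 et en substituant t = 2*log(4)/3, nous trouvons s = 243/4.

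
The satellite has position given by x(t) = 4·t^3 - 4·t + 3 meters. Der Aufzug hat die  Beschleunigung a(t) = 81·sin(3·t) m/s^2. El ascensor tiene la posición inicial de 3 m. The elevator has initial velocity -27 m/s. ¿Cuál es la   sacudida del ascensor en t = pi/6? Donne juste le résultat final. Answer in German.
j(pi/6) = 0.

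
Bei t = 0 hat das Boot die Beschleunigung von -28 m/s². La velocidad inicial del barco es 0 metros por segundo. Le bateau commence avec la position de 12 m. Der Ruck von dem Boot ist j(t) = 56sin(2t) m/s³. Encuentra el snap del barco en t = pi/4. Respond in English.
To solve this, we need to take 1 derivative of our jerk equation j(t) = 56·sin(2·t). Taking d/dt of j(t), we find s(t) = 112·cos(2·t). From the given snap equation s(t) = 112·cos(2·t), we substitute t = pi/4 to get s = 0.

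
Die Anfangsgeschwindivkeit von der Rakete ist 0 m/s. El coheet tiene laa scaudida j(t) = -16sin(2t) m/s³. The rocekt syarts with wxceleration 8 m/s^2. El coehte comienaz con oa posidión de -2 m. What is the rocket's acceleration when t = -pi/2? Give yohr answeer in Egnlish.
Starting from jerk j(t) = -16·sin(2·t), we take 1 integral. The integral of jerk is acceleration. Using a(0) = 8, we get a(t) = 8·cos(2·t). From the given acceleration equation a(t) = 8·cos(2·t), we substitute t = -pi/2 to get a = -8.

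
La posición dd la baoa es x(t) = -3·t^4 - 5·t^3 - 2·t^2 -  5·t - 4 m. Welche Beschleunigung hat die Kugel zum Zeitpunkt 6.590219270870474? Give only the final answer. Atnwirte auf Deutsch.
Die Beschleunigung bei t = 6.590219270870474 ist a = -1765.22221949961.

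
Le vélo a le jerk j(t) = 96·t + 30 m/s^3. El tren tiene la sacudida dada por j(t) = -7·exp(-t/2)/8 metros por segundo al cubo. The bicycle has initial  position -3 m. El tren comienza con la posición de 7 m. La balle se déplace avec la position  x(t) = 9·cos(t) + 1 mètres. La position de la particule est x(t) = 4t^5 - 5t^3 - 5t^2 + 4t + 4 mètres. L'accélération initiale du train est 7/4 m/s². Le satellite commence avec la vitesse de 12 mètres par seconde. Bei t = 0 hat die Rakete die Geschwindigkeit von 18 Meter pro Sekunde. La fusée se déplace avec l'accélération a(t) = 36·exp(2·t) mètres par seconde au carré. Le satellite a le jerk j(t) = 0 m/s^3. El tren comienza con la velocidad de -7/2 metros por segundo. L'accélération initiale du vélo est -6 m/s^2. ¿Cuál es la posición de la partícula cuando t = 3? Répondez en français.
En utilisant x(t) = 4·t^5 - 5·t^3 - 5·t^2 + 4·t + 4 et en substituant t = 3, nous trouvons x = 808.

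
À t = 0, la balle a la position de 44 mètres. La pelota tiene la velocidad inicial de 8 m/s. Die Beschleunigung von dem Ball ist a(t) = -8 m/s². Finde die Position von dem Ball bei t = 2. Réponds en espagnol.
Partiendo de la aceleración a(t) = -8, tomamos 2 antiderivadas. La integral de la aceleración es la velocidad. Usando v(0) = 8, obtenemos v(t) = 8 - 8·t. Integrando la velocidad y usando la condición inicial x(0) = 44, obtenemos x(t) = -4·t^2 + 8·t + 44. Tenemos la posición x(t) = -4·t^2 + 8·t + 44. Sustituyendo t = 2: x(2) = 44.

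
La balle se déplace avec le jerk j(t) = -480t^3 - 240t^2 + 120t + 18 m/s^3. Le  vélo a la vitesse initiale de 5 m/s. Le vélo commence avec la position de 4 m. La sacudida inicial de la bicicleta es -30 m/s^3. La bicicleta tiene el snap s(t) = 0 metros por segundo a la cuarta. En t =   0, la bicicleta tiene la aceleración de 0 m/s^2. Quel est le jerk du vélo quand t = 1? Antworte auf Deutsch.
Um dies zu lösen, müssen wir 1 Integral unserer Gleichung für den Snap s(t) = 0 finden. Die Stammfunktion von dem Snap ist der Ruck. Mit j(0) = -30 erhalten wir j(t) = -30. Mit j(t) = -30 und Einsetzen von t = 1, finden wir j = -30.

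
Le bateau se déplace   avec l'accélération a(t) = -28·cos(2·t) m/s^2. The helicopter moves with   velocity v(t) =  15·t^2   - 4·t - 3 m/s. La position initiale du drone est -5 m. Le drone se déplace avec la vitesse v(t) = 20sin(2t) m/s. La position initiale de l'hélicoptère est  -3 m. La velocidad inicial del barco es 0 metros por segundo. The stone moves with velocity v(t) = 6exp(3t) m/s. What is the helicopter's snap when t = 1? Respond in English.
To solve this, we need to take 3 derivatives of our velocity equation v(t) = 15·t^2 - 4·t - 3. The derivative of velocity gives acceleration: a(t) = 30·t - 4. Taking d/dt of a(t), we find j(t) = 30. Differentiating jerk, we get snap: s(t) = 0. Using s(t) = 0 and substituting t = 1, we find s = 0.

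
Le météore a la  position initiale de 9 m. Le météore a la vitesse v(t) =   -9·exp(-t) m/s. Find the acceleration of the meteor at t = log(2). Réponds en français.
Nous devons dériver notre équation de la vitesse v(t) = -9·exp(-t) 1 fois. La dérivée de la vitesse donne l'accélération: a(t) = 9·exp(-t). En utilisant a(t) = 9·exp(-t) et en substituant t = log(2), nous trouvons a = 9/2.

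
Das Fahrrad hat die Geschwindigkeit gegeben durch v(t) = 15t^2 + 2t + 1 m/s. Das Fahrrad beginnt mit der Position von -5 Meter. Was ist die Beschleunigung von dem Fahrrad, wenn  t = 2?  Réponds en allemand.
Wir müssen unsere Gleichung für die Geschwindigkeit v(t) = 15·t^2 + 2·t + 1 1-mal ableiten. Mit d/dt von v(t) finden wir a(t) = 30·t + 2. Aus der Gleichung für die Beschleunigung a(t) = 30·t + 2, setzen wir t = 2 ein und erhalten a = 62.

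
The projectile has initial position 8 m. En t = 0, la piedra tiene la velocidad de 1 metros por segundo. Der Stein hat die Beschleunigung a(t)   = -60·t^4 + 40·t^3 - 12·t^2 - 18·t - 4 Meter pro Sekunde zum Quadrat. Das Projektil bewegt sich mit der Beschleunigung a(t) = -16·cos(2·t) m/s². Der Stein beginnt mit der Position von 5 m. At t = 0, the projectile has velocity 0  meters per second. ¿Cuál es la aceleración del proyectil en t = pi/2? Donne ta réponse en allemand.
Wir haben die Beschleunigung a(t) = -16·cos(2·t). Durch Einsetzen von t = pi/2: a(pi/2) = 16.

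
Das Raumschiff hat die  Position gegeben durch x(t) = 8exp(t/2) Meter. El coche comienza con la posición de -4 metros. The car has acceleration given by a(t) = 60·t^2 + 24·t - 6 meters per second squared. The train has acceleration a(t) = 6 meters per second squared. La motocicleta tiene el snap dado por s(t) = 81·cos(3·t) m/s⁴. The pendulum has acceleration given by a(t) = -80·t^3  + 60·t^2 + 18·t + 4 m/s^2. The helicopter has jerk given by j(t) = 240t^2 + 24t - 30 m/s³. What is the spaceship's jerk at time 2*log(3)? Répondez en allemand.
Ausgehend von der Position x(t) = 8·exp(t/2), nehmen wir 3 Ableitungen. Die Ableitung von der Position ergibt die Geschwindigkeit: v(t) = 4·exp(t/2). Die Ableitung von der Geschwindigkeit ergibt die Beschleunigung: a(t) = 2·exp(t/2). Durch Ableiten von der Beschleunigung erhalten wir den Ruck: j(t) = exp(t/2). Wir haben den Ruck j(t) = exp(t/2). Durch Einsetzen von t = 2*log(3): j(2*log(3)) = 3.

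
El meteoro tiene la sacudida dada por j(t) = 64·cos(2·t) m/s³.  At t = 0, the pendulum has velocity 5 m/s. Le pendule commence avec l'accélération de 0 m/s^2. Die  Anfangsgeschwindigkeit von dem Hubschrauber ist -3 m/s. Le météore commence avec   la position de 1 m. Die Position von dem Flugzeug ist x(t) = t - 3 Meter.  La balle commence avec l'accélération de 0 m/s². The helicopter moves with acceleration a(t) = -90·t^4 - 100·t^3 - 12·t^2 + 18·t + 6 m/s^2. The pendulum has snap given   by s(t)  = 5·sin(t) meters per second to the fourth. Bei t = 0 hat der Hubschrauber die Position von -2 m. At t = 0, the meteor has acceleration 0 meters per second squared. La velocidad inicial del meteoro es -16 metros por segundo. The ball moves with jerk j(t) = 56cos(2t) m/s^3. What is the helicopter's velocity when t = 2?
Starting from acceleration a(t) = -90·t^4 - 100·t^3 - 12·t^2 + 18·t + 6, we take 1 integral. The integral of acceleration, with v(0) = -3, gives velocity: v(t) = -18·t^5 - 25·t^4 - 4·t^3 + 9·t^2 + 6·t - 3. We have velocity v(t) = -18·t^5 - 25·t^4 - 4·t^3 + 9·t^2 + 6·t - 3. Substituting t = 2: v(2) = -963.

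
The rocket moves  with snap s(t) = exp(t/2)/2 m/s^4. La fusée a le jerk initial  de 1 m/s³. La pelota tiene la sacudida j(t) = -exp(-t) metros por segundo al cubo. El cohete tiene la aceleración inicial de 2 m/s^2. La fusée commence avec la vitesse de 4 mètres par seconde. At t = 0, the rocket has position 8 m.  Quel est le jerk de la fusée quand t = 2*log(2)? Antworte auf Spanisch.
Necesitamos integrar nuestra ecuación del snap s(t) = exp(t/2)/2 1 vez. Integrando el snap y usando la condición inicial j(0) = 1, obtenemos j(t) = exp(t/2). De la ecuación de la sacudida j(t) = exp(t/2), sustituimos t = 2*log(2) para obtener j = 2.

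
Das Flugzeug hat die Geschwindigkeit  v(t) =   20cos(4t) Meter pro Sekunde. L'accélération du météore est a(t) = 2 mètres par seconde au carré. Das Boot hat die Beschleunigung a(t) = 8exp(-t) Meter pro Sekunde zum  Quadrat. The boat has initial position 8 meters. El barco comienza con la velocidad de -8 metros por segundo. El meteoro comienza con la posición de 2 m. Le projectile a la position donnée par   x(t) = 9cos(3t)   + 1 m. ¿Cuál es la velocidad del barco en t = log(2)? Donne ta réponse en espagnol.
Para resolver esto, necesitamos tomar 1 integral de nuestra ecuación de la aceleración a(t) = 8·exp(-t). Tomando ∫a(t)dt y aplicando v(0) = -8, encontramos v(t) = -8·exp(-t). Tenemos la velocidad v(t) = -8·exp(-t). Sustituyendo t = log(2): v(log(2)) = -4.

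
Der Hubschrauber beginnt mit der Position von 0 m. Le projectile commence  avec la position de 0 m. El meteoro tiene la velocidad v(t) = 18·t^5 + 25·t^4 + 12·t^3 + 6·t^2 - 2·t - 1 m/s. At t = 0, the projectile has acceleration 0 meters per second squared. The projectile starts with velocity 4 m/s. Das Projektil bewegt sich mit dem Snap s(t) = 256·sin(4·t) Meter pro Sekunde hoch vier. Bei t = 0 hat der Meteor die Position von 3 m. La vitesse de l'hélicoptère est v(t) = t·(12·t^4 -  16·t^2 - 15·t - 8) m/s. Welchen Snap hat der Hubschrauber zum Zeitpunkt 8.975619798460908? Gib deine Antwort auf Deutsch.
Um dies zu lösen, müssen wir 3 Ableitungen unserer Gleichung für die Geschwindigkeit v(t) = t·(12·t^4 - 16·t^2 - 15·t - 8) nehmen. Durch Ableiten von der Geschwindigkeit erhalten wir die Beschleunigung: a(t) = 12·t^4 - 16·t^2 + t·(48·t^3 - 32·t - 15) - 15·t - 8. Die Ableitung von der Beschleunigung ergibt den Ruck: j(t) = 96·t^3 + t·(144·t^2 - 32) - 64·t - 30. Mit d/dt von j(t) finden wir s(t) = 720·t^2 - 96. Mit s(t) = 720·t^2 - 96 und Einsetzen von t = 8.975619798460908, finden wir s = 57908.4605518969.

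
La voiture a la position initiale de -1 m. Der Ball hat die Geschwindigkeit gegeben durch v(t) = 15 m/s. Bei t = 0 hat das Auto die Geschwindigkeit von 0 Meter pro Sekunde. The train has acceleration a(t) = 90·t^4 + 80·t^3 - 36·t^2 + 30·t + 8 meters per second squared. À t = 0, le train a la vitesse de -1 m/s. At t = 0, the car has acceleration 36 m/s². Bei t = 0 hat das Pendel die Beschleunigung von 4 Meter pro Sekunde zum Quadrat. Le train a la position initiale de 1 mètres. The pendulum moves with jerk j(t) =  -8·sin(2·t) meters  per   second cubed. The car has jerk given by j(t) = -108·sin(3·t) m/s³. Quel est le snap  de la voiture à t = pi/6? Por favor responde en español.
Partiendo de la sacudida j(t) = -108·sin(3·t), tomamos 1 derivada. Tomando d/dt de j(t), encontramos s(t) = -324·cos(3·t). Tenemos el snap s(t) = -324·cos(3·t). Sustituyendo t = pi/6: s(pi/6) = 0.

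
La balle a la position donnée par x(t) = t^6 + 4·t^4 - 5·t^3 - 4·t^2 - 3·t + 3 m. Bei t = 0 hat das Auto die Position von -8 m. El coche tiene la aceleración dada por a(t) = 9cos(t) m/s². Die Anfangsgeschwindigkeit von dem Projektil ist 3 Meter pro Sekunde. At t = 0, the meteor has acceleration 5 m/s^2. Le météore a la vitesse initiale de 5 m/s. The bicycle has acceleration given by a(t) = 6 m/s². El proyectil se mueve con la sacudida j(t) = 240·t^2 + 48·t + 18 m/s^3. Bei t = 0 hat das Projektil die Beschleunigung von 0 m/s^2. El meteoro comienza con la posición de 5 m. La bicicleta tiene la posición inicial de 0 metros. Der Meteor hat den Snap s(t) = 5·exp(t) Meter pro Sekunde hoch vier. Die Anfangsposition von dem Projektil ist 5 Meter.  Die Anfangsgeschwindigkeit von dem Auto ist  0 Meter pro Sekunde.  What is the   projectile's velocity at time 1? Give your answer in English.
Starting from jerk j(t) = 240·t^2 + 48·t + 18, we take 2 antiderivatives. Finding the antiderivative of j(t) and using a(0) = 0: a(t) = 2·t·(40·t^2 + 12·t + 9). Integrating acceleration and using the initial condition v(0) = 3, we get v(t) = 20·t^4 + 8·t^3 + 9·t^2 + 3. Using v(t) = 20·t^4 + 8·t^3 + 9·t^2 + 3 and substituting t = 1, we find v = 40.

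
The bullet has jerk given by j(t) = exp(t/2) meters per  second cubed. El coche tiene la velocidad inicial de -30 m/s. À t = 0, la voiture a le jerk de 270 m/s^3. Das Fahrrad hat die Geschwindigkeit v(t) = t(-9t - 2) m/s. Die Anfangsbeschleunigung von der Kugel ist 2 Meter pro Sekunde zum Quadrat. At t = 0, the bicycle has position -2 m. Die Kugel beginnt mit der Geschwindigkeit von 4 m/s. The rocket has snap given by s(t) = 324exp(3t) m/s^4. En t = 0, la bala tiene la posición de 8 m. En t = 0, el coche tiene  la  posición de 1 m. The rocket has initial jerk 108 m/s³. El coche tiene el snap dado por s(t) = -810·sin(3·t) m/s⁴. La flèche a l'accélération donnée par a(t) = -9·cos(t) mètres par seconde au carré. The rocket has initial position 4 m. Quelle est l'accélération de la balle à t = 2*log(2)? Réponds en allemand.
Wir müssen das Integral unserer Gleichung für den Ruck j(t) = exp(t/2) 1-mal finden. Durch Integration von dem Ruck und Verwendung der Anfangsbedingung a(0) = 2, erhalten wir a(t) = 2·exp(t/2). Mit a(t) = 2·exp(t/2) und Einsetzen von t = 2*log(2), finden wir a = 4.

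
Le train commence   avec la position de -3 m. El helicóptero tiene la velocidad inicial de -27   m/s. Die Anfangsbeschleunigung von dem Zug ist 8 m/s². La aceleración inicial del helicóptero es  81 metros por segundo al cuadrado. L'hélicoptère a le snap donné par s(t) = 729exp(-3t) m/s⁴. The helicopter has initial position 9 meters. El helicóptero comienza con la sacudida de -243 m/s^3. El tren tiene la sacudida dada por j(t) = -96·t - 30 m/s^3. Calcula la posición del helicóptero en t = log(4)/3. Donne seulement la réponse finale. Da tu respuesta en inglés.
The answer is 9/4.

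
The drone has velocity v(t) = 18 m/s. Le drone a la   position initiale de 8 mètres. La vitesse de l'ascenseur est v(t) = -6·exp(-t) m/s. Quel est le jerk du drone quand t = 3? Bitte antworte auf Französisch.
Nous devons dériver notre équation de la vitesse v(t) = 18 2 fois. En prenant d/dt de v(t), nous trouvons a(t) = 0. En dérivant l'accélération, nous obtenons le jerk: j(t) = 0. En utilisant j(t) = 0 et en substituant t = 3, nous trouvons j = 0.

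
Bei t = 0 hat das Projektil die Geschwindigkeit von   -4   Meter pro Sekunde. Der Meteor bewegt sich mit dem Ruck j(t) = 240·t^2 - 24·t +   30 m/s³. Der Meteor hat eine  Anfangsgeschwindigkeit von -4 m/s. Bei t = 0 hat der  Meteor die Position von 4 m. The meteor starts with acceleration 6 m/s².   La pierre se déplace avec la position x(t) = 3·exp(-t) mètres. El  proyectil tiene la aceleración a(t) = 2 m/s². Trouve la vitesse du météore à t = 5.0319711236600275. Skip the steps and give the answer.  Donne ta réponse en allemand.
Bei t = 5.0319711236600275, v = 12719.1408180910.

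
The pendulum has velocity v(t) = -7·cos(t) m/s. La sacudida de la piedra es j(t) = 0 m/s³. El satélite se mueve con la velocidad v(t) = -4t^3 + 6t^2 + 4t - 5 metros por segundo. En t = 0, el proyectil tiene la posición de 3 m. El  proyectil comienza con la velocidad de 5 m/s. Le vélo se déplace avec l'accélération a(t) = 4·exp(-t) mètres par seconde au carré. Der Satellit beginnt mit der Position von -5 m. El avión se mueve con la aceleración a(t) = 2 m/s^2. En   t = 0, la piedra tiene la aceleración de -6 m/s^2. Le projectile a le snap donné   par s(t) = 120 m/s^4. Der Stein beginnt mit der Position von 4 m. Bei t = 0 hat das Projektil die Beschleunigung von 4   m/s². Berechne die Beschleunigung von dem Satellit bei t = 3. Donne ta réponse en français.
Nous devons dériver notre équation de la vitesse v(t) = -4·t^3 + 6·t^2 + 4·t - 5 1 fois. En dérivant la vitesse, nous obtenons l'accélération: a(t) = -12·t^2 + 12·t + 4. En utilisant a(t) = -12·t^2 + 12·t + 4 et en substituant t = 3, nous trouvons a = -68.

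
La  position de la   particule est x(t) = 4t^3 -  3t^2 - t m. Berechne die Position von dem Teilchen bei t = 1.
Mit x(t) = 4·t^3 - 3·t^2 - t und Einsetzen von t = 1, finden wir x = 0.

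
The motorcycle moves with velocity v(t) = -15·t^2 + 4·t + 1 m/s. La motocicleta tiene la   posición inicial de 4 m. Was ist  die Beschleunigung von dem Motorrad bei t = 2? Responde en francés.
En partant de la vitesse v(t) = -15·t^2 + 4·t + 1, nous prenons 1 dérivée. En prenant d/dt de v(t), nous trouvons a(t) = 4 - 30·t. En utilisant a(t) = 4 - 30·t et en substituant t = 2, nous trouvons a = -56.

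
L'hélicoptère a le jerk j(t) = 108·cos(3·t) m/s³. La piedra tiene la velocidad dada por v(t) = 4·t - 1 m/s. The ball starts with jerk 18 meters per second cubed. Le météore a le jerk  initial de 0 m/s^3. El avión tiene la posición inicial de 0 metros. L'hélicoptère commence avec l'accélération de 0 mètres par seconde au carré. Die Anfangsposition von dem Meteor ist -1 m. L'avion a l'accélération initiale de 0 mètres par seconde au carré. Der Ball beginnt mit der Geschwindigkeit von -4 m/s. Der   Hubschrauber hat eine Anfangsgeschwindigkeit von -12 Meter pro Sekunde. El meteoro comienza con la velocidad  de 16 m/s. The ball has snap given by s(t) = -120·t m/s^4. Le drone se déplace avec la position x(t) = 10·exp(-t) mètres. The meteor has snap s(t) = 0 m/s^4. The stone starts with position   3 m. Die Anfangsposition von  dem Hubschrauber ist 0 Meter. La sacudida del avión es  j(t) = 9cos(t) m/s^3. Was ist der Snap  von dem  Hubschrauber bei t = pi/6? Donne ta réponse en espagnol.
Para resolver esto, necesitamos tomar 1 derivada de nuestra ecuación de la sacudida j(t) = 108·cos(3·t). Tomando d/dt de j(t), encontramos s(t) = -324·sin(3·t). Tenemos el snap s(t) = -324·sin(3·t). Sustituyendo t = pi/6: s(pi/6) = -324.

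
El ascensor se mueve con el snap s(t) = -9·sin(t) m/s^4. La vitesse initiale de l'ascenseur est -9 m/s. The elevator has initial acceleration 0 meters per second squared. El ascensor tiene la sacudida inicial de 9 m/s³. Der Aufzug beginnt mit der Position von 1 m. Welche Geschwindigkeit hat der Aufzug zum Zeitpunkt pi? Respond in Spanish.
Debemos encontrar la antiderivada de nuestra ecuación del snap s(t) = -9·sin(t) 3 veces. Integrando el snap y usando la condición inicial j(0) = 9, obtenemos j(t) = 9·cos(t). Integrando la sacudida y usando la condición inicial a(0) = 0, obtenemos a(t) = 9·sin(t). Integrando la aceleración y usando la condición inicial v(0) = -9, obtenemos v(t) = -9·cos(t). De la ecuación de la velocidad v(t) = -9·cos(t), sustituimos t = pi para obtener v = 9.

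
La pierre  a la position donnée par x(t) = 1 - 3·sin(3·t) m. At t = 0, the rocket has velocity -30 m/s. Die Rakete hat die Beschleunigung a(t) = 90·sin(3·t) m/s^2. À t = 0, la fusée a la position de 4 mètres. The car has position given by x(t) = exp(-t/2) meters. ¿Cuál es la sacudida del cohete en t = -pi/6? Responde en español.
Partiendo de la aceleración a(t) = 90·sin(3·t), tomamos 1 derivada. Tomando d/dt de a(t), encontramos j(t) = 270·cos(3·t). Tenemos la sacudida j(t) = 270·cos(3·t). Sustituyendo t = -pi/6: j(-pi/6) = 0.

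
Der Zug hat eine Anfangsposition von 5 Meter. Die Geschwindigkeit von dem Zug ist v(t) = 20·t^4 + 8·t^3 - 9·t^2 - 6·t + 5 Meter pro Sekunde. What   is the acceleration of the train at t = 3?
We must differentiate our velocity equation v(t) = 20·t^4 + 8·t^3 - 9·t^2 - 6·t + 5 1 time. Taking d/dt of v(t), we find a(t) = 80·t^3 + 24·t^2 - 18·t - 6. From the given acceleration equation a(t) = 80·t^3 + 24·t^2 - 18·t - 6, we substitute t = 3 to get a = 2316.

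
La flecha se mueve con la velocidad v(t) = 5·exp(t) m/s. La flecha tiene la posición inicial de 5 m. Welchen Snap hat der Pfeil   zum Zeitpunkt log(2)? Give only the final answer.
s(log(2)) = 10.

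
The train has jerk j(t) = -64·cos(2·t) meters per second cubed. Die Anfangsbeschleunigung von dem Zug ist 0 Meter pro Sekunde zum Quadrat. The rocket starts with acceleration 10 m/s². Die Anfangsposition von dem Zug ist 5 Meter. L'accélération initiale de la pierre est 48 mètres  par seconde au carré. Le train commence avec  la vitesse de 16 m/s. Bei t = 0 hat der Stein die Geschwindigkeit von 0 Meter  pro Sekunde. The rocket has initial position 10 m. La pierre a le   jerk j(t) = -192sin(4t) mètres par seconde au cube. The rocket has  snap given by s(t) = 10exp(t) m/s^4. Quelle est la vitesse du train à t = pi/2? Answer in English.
Starting from jerk j(t) = -64·cos(2·t), we take 2 integrals. Taking ∫j(t)dt and applying a(0) = 0, we find a(t) = -32·sin(2·t). The integral of acceleration, with v(0) = 16, gives velocity: v(t) = 16·cos(2·t). Using v(t) = 16·cos(2·t) and substituting t = pi/2, we find v = -16.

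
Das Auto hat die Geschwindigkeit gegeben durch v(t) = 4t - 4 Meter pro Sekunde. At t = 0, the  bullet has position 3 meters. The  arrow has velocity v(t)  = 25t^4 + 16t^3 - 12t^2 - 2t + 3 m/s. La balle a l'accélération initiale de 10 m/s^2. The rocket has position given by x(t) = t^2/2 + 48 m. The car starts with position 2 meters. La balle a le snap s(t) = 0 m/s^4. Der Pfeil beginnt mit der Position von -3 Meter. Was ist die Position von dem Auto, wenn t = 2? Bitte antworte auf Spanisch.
Partiendo de la velocidad v(t) = 4·t - 4, tomamos 1 integral. Tomando ∫v(t)dt y aplicando x(0) = 2, encontramos x(t) = 2·t^2 - 4·t + 2. De la ecuación de la posición x(t) = 2·t^2 - 4·t + 2, sustituimos t = 2 para obtener x = 2.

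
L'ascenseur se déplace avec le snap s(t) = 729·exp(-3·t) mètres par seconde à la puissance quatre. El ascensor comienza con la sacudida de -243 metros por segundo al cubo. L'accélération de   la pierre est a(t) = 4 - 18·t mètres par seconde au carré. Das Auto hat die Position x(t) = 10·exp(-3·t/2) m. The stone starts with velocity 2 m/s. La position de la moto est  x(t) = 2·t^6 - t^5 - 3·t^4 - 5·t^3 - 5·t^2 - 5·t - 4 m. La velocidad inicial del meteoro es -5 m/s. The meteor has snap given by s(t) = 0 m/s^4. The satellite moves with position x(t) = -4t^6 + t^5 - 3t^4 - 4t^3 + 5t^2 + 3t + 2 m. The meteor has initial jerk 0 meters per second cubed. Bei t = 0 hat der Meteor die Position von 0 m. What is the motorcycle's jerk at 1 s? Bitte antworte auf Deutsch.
Ausgehend von der Position x(t) = 2·t^6 - t^5 - 3·t^4 - 5·t^3 - 5·t^2 - 5·t - 4, nehmen wir 3 Ableitungen. Mit d/dt von x(t) finden wir v(t) = 12·t^5 - 5·t^4 - 12·t^3 - 15·t^2 - 10·t - 5. Die Ableitung von der Geschwindigkeit ergibt die Beschleunigung: a(t) = 60·t^4 - 20·t^3 - 36·t^2 - 30·t - 10. Durch Ableiten von der Beschleunigung erhalten wir den Ruck: j(t) = 240·t^3 - 60·t^2 - 72·t - 30. Wir haben den Ruck j(t) = 240·t^3 - 60·t^2 - 72·t - 30. Durch Einsetzen von t = 1: j(1) = 78.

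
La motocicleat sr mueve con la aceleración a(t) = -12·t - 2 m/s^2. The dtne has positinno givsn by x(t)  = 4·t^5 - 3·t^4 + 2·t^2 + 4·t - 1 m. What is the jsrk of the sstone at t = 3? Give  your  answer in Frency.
Pour résoudre ceci, nous devons prendre 3 dérivées de notre équation de la position x(t) = 4·t^5 - 3·t^4 + 2·t^2 + 4·t - 1. En prenant d/dt de x(t), nous trouvons v(t) = 20·t^4 - 12·t^3 + 4·t + 4. En dérivant la vitesse, nous obtenons l'accélération: a(t) = 80·t^3 - 36·t^2 + 4. La dérivée de l'accélération donne le jerk: j(t) = 240·t^2 - 72·t. En utilisant j(t) = 240·t^2 - 72·t et en substituant t = 3, nous trouvons j = 1944.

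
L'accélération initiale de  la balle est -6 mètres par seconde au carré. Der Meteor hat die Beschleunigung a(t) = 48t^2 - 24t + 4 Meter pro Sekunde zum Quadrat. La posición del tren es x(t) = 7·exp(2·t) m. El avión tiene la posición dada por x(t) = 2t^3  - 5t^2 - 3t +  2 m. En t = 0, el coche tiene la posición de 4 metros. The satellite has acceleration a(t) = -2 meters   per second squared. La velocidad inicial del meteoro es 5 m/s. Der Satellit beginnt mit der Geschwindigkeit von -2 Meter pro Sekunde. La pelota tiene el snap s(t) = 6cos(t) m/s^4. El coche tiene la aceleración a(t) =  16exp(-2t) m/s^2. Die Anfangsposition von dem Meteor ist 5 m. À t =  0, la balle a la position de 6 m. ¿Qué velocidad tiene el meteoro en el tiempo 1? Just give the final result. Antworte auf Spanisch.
La respuesta es 13.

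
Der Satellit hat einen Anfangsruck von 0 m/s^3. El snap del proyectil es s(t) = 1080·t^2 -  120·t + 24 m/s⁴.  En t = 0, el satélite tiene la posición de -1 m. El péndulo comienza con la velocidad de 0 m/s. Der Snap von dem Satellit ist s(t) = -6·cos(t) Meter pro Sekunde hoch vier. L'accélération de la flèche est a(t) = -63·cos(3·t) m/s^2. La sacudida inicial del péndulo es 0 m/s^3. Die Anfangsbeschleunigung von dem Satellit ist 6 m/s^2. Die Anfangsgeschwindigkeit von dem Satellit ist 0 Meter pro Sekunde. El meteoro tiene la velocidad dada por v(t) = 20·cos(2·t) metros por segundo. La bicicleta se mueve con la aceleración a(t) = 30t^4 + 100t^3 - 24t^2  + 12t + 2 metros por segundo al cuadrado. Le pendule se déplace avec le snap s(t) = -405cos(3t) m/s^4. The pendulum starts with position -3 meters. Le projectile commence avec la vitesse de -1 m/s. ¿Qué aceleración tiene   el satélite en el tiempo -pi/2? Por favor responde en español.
Para resolver esto, necesitamos tomar 2 integrales de nuestra ecuación del snap s(t) = -6·cos(t). Tomando ∫s(t)dt y aplicando j(0) = 0, encontramos j(t) = -6·sin(t). Tomando ∫j(t)dt y aplicando a(0) = 6, encontramos a(t) = 6·cos(t). De la ecuación de la aceleración a(t) = 6·cos(t), sustituimos t = -pi/2 para obtener a = 0.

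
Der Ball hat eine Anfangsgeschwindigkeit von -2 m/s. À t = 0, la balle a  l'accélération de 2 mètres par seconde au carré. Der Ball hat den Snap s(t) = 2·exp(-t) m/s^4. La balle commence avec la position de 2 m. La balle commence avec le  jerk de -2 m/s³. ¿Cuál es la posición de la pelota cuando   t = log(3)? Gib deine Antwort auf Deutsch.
Wir müssen das Integral unserer Gleichung für den Snap s(t) = 2·exp(-t) 4-mal finden. Mit ∫s(t)dt und Anwendung von j(0) = -2, finden wir j(t) = -2·exp(-t). Die Stammfunktion von dem Ruck, mit a(0) = 2, ergibt die Beschleunigung: a(t) = 2·exp(-t). Die Stammfunktion von der Beschleunigung, mit v(0) = -2, ergibt die Geschwindigkeit: v(t) = -2·exp(-t). Mit ∫v(t)dt und Anwendung von x(0) = 2, finden wir x(t) = 2·exp(-t). Mit x(t) = 2·exp(-t) und Einsetzen von t = log(3), finden wir x = 2/3.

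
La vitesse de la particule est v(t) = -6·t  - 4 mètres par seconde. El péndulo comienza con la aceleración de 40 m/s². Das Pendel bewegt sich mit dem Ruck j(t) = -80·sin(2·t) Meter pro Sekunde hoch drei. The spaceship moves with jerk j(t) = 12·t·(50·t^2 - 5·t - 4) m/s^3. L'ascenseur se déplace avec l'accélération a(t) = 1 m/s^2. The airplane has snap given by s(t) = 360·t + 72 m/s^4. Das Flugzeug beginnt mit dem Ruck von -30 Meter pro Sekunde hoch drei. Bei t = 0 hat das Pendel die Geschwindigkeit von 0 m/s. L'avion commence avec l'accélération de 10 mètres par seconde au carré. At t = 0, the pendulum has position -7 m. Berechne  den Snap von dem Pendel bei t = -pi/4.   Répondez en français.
En partant du jerk j(t) = -80·sin(2·t), nous prenons 1 dérivée. En dérivant le jerk, nous obtenons le snap: s(t) = -160·cos(2·t). Nous avons le snap s(t) = -160·cos(2·t). En substituant t = -pi/4: s(-pi/4) = 0.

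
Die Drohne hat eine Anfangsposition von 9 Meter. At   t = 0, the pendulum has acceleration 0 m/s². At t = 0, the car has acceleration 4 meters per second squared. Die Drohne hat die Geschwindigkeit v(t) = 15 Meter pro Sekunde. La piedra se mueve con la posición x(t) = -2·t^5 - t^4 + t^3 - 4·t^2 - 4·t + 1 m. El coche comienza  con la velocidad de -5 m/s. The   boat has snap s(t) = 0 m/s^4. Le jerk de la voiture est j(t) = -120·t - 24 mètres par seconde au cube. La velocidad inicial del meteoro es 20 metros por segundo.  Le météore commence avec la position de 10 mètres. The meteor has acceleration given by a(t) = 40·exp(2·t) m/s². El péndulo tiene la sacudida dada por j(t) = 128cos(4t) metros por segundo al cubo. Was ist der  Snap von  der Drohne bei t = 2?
Wir müssen unsere Gleichung für die Geschwindigkeit v(t) = 15 3-mal ableiten. Mit d/dt von v(t) finden wir a(t) = 0. Durch Ableiten von der Beschleunigung erhalten wir den Ruck: j(t) = 0. Die Ableitung von dem Ruck ergibt den Snap: s(t) = 0. Wir haben den Snap s(t) = 0. Durch Einsetzen von t = 2: s(2) = 0.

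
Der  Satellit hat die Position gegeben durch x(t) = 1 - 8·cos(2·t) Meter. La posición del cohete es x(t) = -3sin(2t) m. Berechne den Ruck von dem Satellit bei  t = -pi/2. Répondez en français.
Pour résoudre ceci, nous devons prendre 3 dérivées de notre équation de la position x(t) = 1 - 8·cos(2·t). En dérivant la position, nous obtenons la vitesse: v(t) = 16·sin(2·t). La dérivée de la vitesse donne l'accélération: a(t) = 32·cos(2·t). En dérivant l'accélération, nous obtenons le jerk: j(t) = -64·sin(2·t). Nous avons le jerk j(t) = -64·sin(2·t). En substituant t = -pi/2: j(-pi/2) = 0.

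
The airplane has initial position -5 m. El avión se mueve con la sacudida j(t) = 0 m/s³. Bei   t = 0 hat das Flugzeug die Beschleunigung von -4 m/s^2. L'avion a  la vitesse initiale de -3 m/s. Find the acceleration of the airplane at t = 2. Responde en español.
Partiendo de la sacudida j(t) = 0, tomamos 1 integral. La integral de la sacudida es la aceleración. Usando a(0) = -4, obtenemos a(t) = -4. De la ecuación de la aceleración a(t) = -4, sustituimos t = 2 para obtener a = -4.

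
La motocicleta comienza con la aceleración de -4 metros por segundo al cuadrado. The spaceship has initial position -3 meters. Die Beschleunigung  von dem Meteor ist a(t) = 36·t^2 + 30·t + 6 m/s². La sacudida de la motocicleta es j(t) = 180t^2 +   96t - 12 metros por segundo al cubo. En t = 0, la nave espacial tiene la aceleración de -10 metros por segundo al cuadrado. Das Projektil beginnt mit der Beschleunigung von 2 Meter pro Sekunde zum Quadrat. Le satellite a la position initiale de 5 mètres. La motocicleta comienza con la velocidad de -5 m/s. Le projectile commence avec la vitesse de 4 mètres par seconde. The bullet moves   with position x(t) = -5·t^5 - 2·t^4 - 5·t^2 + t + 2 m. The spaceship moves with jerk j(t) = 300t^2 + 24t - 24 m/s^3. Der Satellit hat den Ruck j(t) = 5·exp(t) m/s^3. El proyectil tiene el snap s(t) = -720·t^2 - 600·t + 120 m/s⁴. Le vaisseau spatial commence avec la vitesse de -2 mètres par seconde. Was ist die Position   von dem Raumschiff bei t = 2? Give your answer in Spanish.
Debemos encontrar la integral de nuestra ecuación de la sacudida j(t) = 300·t^2 + 24·t - 24 3 veces. Tomando ∫j(t)dt y aplicando a(0) = -10, encontramos a(t) = 100·t^3 + 12·t^2 - 24·t - 10. La integral de la aceleración es la velocidad. Usando v(0) = -2, obtenemos v(t) = 25·t^4 + 4·t^3 - 12·t^2 - 10·t - 2. La antiderivada de la velocidad es la posición. Usando x(0) = -3, obtenemos x(t) = 5·t^5 + t^4 - 4·t^3 - 5·t^2 - 2·t - 3. Usando x(t) = 5·t^5 + t^4 - 4·t^3 - 5·t^2 - 2·t - 3 y sustituyendo t = 2, encontramos x = 117.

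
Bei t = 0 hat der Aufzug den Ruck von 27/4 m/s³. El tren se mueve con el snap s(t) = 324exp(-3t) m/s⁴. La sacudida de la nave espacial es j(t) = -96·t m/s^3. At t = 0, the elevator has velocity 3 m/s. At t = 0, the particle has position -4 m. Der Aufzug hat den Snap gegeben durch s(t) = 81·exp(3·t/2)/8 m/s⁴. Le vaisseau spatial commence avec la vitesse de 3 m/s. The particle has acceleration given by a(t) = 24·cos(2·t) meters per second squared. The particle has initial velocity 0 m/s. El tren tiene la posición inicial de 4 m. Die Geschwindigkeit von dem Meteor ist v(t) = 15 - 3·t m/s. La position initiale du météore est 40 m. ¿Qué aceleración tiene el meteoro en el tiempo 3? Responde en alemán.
Um dies zu lösen, müssen wir 1 Ableitung unserer Gleichung für die Geschwindigkeit v(t) = 15 - 3·t nehmen. Mit d/dt von v(t) finden wir a(t) = -3. Wir haben die Beschleunigung a(t) = -3. Durch Einsetzen von t = 3: a(3) = -3.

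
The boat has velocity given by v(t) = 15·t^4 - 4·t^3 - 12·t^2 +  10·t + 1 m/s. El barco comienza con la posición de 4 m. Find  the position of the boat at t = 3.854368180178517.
To find the answer, we compute 1 integral of v(t) = 15·t^4 - 4·t^3 - 12·t^2 + 10·t + 1. Integrating velocity and using the initial condition x(0) = 4, we get x(t) = 3·t^5 - t^4 - 4·t^3 + 5·t^2 + t + 4. We have position x(t) = 3·t^5 - t^4 - 4·t^3 + 5·t^2 + t + 4. Substituting t = 3.854368180178517: x(3.854368180178517) = 2184.42408973704.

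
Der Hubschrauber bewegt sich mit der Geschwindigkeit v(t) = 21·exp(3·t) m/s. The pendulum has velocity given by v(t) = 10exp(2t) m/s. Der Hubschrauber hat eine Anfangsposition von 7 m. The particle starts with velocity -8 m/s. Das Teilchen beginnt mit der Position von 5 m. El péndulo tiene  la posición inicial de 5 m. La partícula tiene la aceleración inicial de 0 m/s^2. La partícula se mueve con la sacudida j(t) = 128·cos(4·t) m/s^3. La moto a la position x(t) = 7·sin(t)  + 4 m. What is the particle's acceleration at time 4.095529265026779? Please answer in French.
Nous devons trouver l'intégrale de notre équation du jerk j(t) = 128·cos(4·t) 1 fois. L'intégrale du jerk est l'accélération. En utilisant a(0) = 0, nous obtenons a(t) = 32·sin(4·t). Nous avons l'accélération a(t) = 32·sin(4·t). En substituant t = 4.095529265026779: a(4.095529265026779) = -19.9755664872936.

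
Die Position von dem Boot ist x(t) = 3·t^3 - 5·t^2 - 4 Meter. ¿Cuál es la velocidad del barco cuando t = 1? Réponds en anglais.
Starting from position x(t) = 3·t^3 - 5·t^2 - 4, we take 1 derivative. Taking d/dt of x(t), we find v(t) = 9·t^2 - 10·t. We have velocity v(t) = 9·t^2 - 10·t. Substituting t = 1: v(1) = -1.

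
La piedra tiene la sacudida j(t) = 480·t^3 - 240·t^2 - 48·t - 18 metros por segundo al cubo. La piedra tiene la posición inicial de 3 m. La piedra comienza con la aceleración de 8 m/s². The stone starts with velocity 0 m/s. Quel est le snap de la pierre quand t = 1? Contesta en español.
Debemos derivar nuestra ecuación de la sacudida j(t) = 480·t^3 - 240·t^2 - 48·t - 18 1 vez. Derivando la sacudida, obtenemos el snap: s(t) = 1440·t^2 - 480·t - 48. Usando s(t) = 1440·t^2 - 480·t - 48 y sustituyendo t = 1, encontramos s = 912.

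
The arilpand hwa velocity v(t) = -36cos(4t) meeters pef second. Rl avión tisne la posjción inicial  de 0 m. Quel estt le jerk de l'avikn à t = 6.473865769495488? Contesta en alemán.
Ausgehend von der Geschwindigkeit v(t) = -36·cos(4·t), nehmen wir 2 Ableitungen. Mit d/dt von v(t) finden wir a(t) = 144·sin(4·t). Mit d/dt von a(t) finden wir j(t) = 576·cos(4·t). Mit j(t) = 576·cos(4·t) und Einsetzen von t = 6.473865769495488, finden wir j = 416.423916155111.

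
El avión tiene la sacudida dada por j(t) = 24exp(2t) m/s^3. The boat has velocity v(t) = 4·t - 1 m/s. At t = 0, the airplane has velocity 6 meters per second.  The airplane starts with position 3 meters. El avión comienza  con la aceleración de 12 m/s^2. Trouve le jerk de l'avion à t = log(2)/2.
De l'équation du jerk j(t) = 24·exp(2·t), nous substituons t = log(2)/2 pour obtenir j = 48.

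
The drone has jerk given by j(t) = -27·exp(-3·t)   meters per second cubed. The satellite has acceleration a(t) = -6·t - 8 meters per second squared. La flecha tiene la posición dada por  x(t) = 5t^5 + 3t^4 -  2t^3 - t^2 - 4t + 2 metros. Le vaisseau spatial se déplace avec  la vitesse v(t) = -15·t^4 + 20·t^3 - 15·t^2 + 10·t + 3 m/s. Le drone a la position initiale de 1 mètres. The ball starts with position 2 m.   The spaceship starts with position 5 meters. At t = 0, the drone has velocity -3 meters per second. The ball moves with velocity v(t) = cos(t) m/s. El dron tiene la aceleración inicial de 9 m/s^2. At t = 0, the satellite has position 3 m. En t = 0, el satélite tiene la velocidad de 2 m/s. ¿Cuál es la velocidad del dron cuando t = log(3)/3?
Partiendo de la sacudida j(t) = -27·exp(-3·t), tomamos 2 integrales. Tomando ∫j(t)dt y aplicando a(0) = 9, encontramos a(t) = 9·exp(-3·t). La antiderivada de la aceleración, con v(0) = -3, da la velocidad: v(t) = -3·exp(-3·t). Usando v(t) = -3·exp(-3·t) y sustituyendo t = log(3)/3, encontramos v = -1.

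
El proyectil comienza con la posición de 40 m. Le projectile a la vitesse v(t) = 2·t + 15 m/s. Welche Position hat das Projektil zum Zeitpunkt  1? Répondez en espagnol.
Para resolver esto, necesitamos tomar 1 integral de nuestra ecuación de la velocidad v(t) = 2·t + 15. Tomando ∫v(t)dt y aplicando x(0) = 40, encontramos x(t) = t^2 + 15·t + 40. Usando x(t) = t^2 + 15·t + 40 y sustituyendo t = 1, encontramos x = 56.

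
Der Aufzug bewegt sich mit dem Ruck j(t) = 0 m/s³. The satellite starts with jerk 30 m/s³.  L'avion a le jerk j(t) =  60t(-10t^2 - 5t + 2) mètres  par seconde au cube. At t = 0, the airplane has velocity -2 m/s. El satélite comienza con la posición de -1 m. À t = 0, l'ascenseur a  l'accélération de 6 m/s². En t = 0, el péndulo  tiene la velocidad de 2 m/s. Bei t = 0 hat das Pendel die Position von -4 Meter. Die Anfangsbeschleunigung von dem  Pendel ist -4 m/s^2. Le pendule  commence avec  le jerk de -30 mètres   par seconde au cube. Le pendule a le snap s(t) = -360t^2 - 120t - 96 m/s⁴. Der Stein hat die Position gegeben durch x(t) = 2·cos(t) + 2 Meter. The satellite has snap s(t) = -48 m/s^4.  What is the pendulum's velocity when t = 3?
We need to integrate our snap equation s(t) = -360·t^2 - 120·t - 96 3 times. Integrating snap and using the initial condition j(0) = -30, we get j(t) = -120·t^3 - 60·t^2 - 96·t - 30. The antiderivative of jerk, with a(0) = -4, gives acceleration: a(t) = -30·t^4 - 20·t^3 - 48·t^2 - 30·t - 4. Integrating acceleration and using the initial condition v(0) = 2, we get v(t) = -6·t^5 - 5·t^4 - 16·t^3 - 15·t^2 - 4·t + 2. Using v(t) = -6·t^5 - 5·t^4 - 16·t^3 - 15·t^2 - 4·t + 2 and substituting t = 3, we find v = -2440.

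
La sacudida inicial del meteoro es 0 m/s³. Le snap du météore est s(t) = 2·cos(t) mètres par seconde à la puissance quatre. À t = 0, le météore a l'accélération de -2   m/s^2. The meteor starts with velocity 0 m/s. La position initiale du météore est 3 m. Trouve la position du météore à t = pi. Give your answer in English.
To find the answer, we compute 4 integrals of s(t) = 2·cos(t). Taking ∫s(t)dt and applying j(0) = 0, we find j(t) = 2·sin(t). Integrating jerk and using the initial condition a(0) = -2, we get a(t) = -2·cos(t). Finding the antiderivative of a(t) and using v(0) = 0: v(t) = -2·sin(t). Integrating velocity and using the initial condition x(0) = 3, we get x(t) = 2·cos(t) + 1. Using x(t) = 2·cos(t) + 1 and substituting t = pi, we find x = -1.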